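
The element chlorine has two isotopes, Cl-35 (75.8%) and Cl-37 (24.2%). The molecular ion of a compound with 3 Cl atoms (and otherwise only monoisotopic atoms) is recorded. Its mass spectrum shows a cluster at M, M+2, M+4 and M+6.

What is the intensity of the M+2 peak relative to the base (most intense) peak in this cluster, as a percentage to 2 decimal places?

Binomial terms of (0.758 + 0.242)^3: M 0.4355, M+2 0.4171, M+4 0.1332, M+6 0.0142 → M is the base peak.
P(M) = C(3,0) × 0.758^3 × 0.242^0 = 1 × 0.43551951 × 1.0000 = 0.435520 (base)
P(M+2) = C(3,1) × 0.758^2 × 0.242^1 = 3 × 0.574564 × 0.2420 = 0.417133
Relative intensity = 0.417133 / 0.435520 × 100 = 95.78

95.78%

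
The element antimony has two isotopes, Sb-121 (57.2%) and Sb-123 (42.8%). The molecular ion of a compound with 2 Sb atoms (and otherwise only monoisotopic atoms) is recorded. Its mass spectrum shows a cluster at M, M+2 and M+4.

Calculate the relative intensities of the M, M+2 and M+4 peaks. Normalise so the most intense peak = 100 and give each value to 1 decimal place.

66.8 : 100.0 : 37.4

The 2 Sb atoms are independent, so intensities follow the terms of (0.572 + 0.428)^2.
P(M) = 0.572^2 = 0.327184
P(M+2) = 2 × 0.572^1 × 0.428^1 = 0.489632
P(M+4) = 0.428^2 = 0.183184
The M+2 peak is largest (0.489632); scaling to 100 gives 66.8 : 100.0 : 37.4.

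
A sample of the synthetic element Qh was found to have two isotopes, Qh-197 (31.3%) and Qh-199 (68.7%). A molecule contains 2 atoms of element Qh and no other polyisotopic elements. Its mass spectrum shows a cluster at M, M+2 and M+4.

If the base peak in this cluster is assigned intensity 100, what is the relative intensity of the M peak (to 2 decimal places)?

Term probabilities: M 0.0980, M+2 0.4301, M+4 0.4720. Base peak = M+4.
P(M+4) = C(2,2) × 0.313^0 × 0.687^2 = 1 × 1.0000 × 0.471969 = 0.471969 (base)
P(M) = C(2,0) × 0.313^2 × 0.687^0 = 1 × 0.097969 × 1.0000 = 0.097969
Relative intensity = 0.097969 / 0.471969 × 100 = 20.76

20.76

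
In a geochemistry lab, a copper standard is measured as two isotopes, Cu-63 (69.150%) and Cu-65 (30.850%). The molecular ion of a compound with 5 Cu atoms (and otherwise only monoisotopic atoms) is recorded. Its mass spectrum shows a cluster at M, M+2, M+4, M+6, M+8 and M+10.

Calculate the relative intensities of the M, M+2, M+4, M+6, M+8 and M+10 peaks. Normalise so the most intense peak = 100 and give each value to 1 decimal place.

44.8 : 100.0 : 89.2 : 39.8 : 8.9 : 0.8

The 5 Cu atoms are independent, so intensities follow the terms of (0.69150 + 0.30850)^5.
P(M) = 0.69150^5 = 0.158111
P(M+2) = 5 × 0.69150^4 × 0.30850^1 = 0.352691
P(M+4) = 10 × 0.69150^3 × 0.30850^2 = 0.314693
P(M+6) = 10 × 0.69150^2 × 0.30850^3 = 0.140394
P(M+8) = 5 × 0.69150^1 × 0.30850^4 = 0.031317
P(M+10) = 0.30850^5 = 0.002794
The M+2 peak is largest (0.352691); scaling to 100 gives 44.8 : 100.0 : 89.2 : 39.8 : 8.9 : 0.8.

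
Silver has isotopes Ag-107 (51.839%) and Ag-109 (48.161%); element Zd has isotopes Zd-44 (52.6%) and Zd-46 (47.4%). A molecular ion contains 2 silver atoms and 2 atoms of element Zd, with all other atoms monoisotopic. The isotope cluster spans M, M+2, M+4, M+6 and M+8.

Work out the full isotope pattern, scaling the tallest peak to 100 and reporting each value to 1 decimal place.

Silver pattern (n=2): 0.26872819 : 0.49932362 : 0.23194819
Element Zd pattern (n=2): 0.276676 : 0.498648 : 0.224676
Convolve the two distributions (both contribute in 2-u steps):
  M: 0.26872819×0.276676 = 0.074351
  M+2: 0.26872819×0.498648 + 0.49932362×0.276676 = 0.272152
  M+4: 0.26872819×0.224676 + 0.49932362×0.498648 + 0.23194819×0.276676 = 0.373538
  M+6: 0.49932362×0.224676 + 0.23194819×0.498648 = 0.227847
  M+8: 0.23194819×0.224676 = 0.052113
Scale to base peak (0.373538) = 100: 19.9 : 72.9 : 100.0 : 61.0 : 14.0

19.9 : 72.9 : 100.0 : 61.0 : 14.0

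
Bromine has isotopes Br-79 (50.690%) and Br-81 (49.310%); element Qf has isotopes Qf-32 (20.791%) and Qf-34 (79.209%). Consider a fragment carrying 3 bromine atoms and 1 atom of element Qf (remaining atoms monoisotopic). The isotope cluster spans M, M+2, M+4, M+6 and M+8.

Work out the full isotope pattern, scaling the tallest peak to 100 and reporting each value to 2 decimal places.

7.16 : 48.21 : 100.00 : 84.09 : 25.13

Bromine pattern (n=3): 0.13024674 : 0.3801026 : 0.36975457 : 0.11989609
Element Qf pattern (n=1): 0.20791 : 0.79209
Convolve the two distributions (both contribute in 2-u steps):
  M: 0.13024674×0.20791 = 0.027080
  M+2: 0.13024674×0.79209 + 0.3801026×0.20791 = 0.182194
  M+4: 0.3801026×0.79209 + 0.36975457×0.20791 = 0.377951
  M+6: 0.36975457×0.79209 + 0.11989609×0.20791 = 0.317806
  M+8: 0.11989609×0.79209 = 0.094968
Scale to base peak (0.377951) = 100: 7.16 : 48.21 : 100.00 : 84.09 : 25.13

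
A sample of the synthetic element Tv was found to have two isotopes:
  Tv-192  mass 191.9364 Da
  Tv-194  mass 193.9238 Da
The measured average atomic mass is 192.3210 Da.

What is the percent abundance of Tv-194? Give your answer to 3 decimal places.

Writing the weighted mean with unknown fraction x of Tv-192:
191.9364·x + 193.9238·(1 − x) = 192.3210
(191.9364 − 193.9238)·x = 192.3210 − 193.9238
x = -1.6028 / -1.9874 = 0.80648 → 80.648% Tv-192, 19.352% Tv-194.

19.352%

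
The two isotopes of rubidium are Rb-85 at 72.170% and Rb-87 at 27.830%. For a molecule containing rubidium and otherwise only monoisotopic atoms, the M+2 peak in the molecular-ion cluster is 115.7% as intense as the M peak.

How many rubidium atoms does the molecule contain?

3

For n independent Rb atoms, I(M+2)/I(M) = n · (abundance Rb-87) / (abundance Rb-85) = n · 0.27830/0.72170.
n = 1.157 × 0.72170/0.27830 = 3.00 ≈ 3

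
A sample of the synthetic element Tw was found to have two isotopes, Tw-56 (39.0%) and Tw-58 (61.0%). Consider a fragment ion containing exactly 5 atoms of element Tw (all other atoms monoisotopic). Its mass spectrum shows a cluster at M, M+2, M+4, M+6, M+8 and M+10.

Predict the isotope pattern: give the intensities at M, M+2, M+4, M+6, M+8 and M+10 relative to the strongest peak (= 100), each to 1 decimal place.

2.6 : 20.4 : 63.9 : 100.0 : 78.2 : 24.5

Each Tw atom is independently Tw-56 (p = 0.390) or Tw-58 (q = 0.610); the cluster is the binomial expansion (p + q)^5.
P(M) = 0.390^5 = 0.009022
P(M+2) = 5 × 0.390^4 × 0.610^1 = 0.070560
P(M+4) = 10 × 0.390^3 × 0.610^2 = 0.220726
P(M+6) = 10 × 0.390^2 × 0.610^3 = 0.345238
P(M+8) = 5 × 0.390^1 × 0.610^4 = 0.269994
P(M+10) = 0.610^5 = 0.084460
The M+6 peak is largest (0.345238); scaling to 100 gives 2.6 : 20.4 : 63.9 : 100.0 : 78.2 : 24.5.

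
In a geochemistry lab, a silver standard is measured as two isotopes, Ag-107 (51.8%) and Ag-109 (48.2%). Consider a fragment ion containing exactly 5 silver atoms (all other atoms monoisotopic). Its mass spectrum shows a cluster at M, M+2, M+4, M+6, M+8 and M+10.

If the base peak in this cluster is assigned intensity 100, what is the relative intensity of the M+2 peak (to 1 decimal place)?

53.7

Binomial terms of (0.518 + 0.482)^5: M 0.0373, M+2 0.1735, M+4 0.3229, M+6 0.3005, M+8 0.1398, M+10 0.0260 → M+4 is the base peak.
P(M+4) = C(5,2) × 0.518^3 × 0.482^2 = 10 × 0.13899183 × 0.232324 = 0.322911 (base)
P(M+2) = C(5,1) × 0.518^4 × 0.482^1 = 5 × 0.07199777 × 0.4820 = 0.173515
Relative intensity = 0.173515 / 0.322911 × 100 = 53.7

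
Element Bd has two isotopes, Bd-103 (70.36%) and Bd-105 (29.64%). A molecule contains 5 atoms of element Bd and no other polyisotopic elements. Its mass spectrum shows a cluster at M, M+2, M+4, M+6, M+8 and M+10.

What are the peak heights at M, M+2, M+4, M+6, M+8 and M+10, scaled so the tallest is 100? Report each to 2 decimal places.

47.48 : 100.00 : 84.25 : 35.49 : 7.48 : 0.63

The 5 Bd atoms are independent, so intensities follow the terms of (0.7036 + 0.2964)^5.
P(M) = 0.7036^5 = 0.172436
P(M+2) = 5 × 0.7036^4 × 0.2964^1 = 0.363205
P(M+4) = 10 × 0.7036^3 × 0.2964^2 = 0.306009
P(M+6) = 10 × 0.7036^2 × 0.2964^3 = 0.128910
P(M+8) = 5 × 0.7036^1 × 0.2964^4 = 0.027152
P(M+10) = 0.2964^5 = 0.002288
The M+2 peak is largest (0.363205); scaling to 100 gives 47.48 : 100.00 : 84.25 : 35.49 : 7.48 : 0.63.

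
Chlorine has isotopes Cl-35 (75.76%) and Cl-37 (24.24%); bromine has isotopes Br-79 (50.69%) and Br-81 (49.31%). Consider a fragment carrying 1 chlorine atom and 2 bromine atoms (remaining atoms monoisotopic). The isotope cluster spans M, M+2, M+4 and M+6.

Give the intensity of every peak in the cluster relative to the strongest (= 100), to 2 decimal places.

44.14 : 100.00 : 69.25 : 13.36

Chlorine pattern (n=1): 0.7576 : 0.2424
Bromine pattern (n=2): 0.25694761 : 0.49990478 : 0.24314761
Convolve the two distributions (both contribute in 2-u steps):
  M: 0.7576×0.25694761 = 0.194664
  M+2: 0.7576×0.49990478 + 0.2424×0.25694761 = 0.441012
  M+4: 0.7576×0.24314761 + 0.2424×0.49990478 = 0.305386
  M+6: 0.2424×0.24314761 = 0.058939
Scale to base peak (0.441012) = 100: 44.14 : 100.00 : 69.25 : 13.36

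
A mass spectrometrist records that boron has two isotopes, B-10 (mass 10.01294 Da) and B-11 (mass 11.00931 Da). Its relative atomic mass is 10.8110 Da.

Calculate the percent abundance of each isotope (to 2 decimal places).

B-10: 19.90%, B-11: 80.10%

Writing the weighted mean with unknown fraction x of B-10:
10.01294·x + 11.00931·(1 − x) = 10.8110
(10.01294 − 11.00931)·x = 10.8110 − 11.00931
x = -0.19831 / -0.99637 = 0.19903 → 19.90% B-10, 80.10% B-11.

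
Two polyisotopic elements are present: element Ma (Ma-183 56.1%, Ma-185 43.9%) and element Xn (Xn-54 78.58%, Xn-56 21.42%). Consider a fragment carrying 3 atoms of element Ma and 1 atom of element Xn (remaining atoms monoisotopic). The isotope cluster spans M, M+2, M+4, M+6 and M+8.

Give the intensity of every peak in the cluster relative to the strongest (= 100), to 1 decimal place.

Element Ma pattern (n=3): 0.17655848 : 0.41448756 : 0.32434944 : 0.08460452
Element Xn pattern (n=1): 0.7858 : 0.2142
Convolve the two distributions (both contribute in 2-u steps):
  M: 0.17655848×0.7858 = 0.138740
  M+2: 0.17655848×0.2142 + 0.41448756×0.7858 = 0.363523
  M+4: 0.41448756×0.2142 + 0.32434944×0.7858 = 0.343657
  M+6: 0.32434944×0.2142 + 0.08460452×0.7858 = 0.135958
  M+8: 0.08460452×0.2142 = 0.018122
Scale to base peak (0.363523) = 100: 38.2 : 100.0 : 94.5 : 37.4 : 5.0

38.2 : 100.0 : 94.5 : 37.4 : 5.0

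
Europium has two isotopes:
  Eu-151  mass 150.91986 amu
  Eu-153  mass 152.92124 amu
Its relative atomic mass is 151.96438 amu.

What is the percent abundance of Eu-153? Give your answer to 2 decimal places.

52.19%

Let x be the fractional abundance of Eu-151; then Eu-153 has abundance 1 − x.
150.91986·x + 152.92124·(1 − x) = 151.96438
(150.91986 − 152.92124)·x = 151.96438 − 152.92124
x = -0.95686 / -2.00138 = 0.47810 → 47.81% Eu-151, 52.19% Eu-153.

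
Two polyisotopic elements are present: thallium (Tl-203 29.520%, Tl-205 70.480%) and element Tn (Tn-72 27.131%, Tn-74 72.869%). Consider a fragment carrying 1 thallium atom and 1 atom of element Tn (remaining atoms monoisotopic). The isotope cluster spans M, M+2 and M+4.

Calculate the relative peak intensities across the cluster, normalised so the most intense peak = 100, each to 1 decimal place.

Thallium pattern (n=1): 0.2952 : 0.7048
Element Tn pattern (n=1): 0.27131 : 0.72869
Convolve the two distributions (both contribute in 2-u steps):
  M: 0.2952×0.27131 = 0.080091
  M+2: 0.2952×0.72869 + 0.7048×0.27131 = 0.406329
  M+4: 0.7048×0.72869 = 0.513581
Scale to base peak (0.513581) = 100: 15.6 : 79.1 : 100.0

15.6 : 79.1 : 100.0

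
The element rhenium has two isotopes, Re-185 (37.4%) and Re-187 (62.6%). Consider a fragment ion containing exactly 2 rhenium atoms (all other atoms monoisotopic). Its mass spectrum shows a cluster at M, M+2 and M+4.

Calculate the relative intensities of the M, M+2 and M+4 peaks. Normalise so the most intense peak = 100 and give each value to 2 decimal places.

29.87 : 100.00 : 83.69

The 2 Re atoms are independent, so intensities follow the terms of (0.374 + 0.626)^2.
P(M) = 0.374^2 = 0.139876
P(M+2) = 2 × 0.374^1 × 0.626^1 = 0.468248
P(M+4) = 0.626^2 = 0.391876
The M+2 peak is largest (0.468248); scaling to 100 gives 29.87 : 100.00 : 83.69.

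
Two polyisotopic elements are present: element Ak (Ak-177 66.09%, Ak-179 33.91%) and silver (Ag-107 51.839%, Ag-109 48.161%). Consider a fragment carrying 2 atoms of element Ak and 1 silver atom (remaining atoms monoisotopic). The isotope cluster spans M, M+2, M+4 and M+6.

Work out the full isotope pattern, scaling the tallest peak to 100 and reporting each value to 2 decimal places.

Element Ak pattern (n=2): 0.43678881 : 0.44822238 : 0.11498881
Silver pattern (n=1): 0.51839 : 0.48161
Convolve the two distributions (both contribute in 2-u steps):
  M: 0.43678881×0.51839 = 0.226427
  M+2: 0.43678881×0.48161 + 0.44822238×0.51839 = 0.442716
  M+4: 0.44822238×0.48161 + 0.11498881×0.51839 = 0.275477
  M+6: 0.11498881×0.48161 = 0.055380
Scale to base peak (0.442716) = 100: 51.14 : 100.00 : 62.22 : 12.51

51.14 : 100.00 : 62.22 : 12.51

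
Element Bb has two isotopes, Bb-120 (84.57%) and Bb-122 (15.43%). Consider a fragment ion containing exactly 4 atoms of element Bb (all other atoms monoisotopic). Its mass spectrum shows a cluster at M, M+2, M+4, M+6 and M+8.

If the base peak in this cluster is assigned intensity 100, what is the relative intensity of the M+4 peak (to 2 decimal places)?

19.97

Binomial terms of (0.8457 + 0.1543)^4: M 0.5115, M+2 0.3733, M+4 0.1022, M+6 0.0124, M+8 0.0006 → M is the base peak.
P(M) = C(4,0) × 0.8457^4 × 0.1543^0 = 1 × 0.51152318 × 1.0000 = 0.511523 (base)
P(M+4) = C(4,2) × 0.8457^2 × 0.1543^2 = 6 × 0.71520849 × 0.02380849 = 0.102168
Relative intensity = 0.102168 / 0.511523 × 100 = 19.97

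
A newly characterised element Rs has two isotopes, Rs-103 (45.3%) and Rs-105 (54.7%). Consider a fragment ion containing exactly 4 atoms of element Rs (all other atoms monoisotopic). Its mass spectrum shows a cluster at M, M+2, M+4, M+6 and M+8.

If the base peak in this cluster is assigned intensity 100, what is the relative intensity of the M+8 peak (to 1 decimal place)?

24.3

Term probabilities: M 0.0421, M+2 0.2034, M+4 0.3684, M+6 0.2966, M+8 0.0895. Base peak = M+4.
P(M+4) = C(4,2) × 0.453^2 × 0.547^2 = 6 × 0.205209 × 0.299209 = 0.368402 (base)
P(M+8) = C(4,4) × 0.453^0 × 0.547^4 = 1 × 1.0000 × 0.08952603 = 0.089526
Relative intensity = 0.089526 / 0.368402 × 100 = 24.3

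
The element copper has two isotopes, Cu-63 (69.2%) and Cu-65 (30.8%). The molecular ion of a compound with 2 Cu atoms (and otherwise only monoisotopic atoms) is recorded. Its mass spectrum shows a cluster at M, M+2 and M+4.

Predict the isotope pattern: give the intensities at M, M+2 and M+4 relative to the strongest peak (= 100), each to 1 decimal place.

100.0 : 89.0 : 19.8

Each Cu atom is independently Cu-63 (p = 0.692) or Cu-65 (q = 0.308); the cluster is the binomial expansion (p + q)^2.
P(M) = 0.692^2 = 0.478864
P(M+2) = 2 × 0.692^1 × 0.308^1 = 0.426272
P(M+4) = 0.308^2 = 0.094864
The M peak is largest (0.478864); scaling to 100 gives 100.0 : 89.0 : 19.8.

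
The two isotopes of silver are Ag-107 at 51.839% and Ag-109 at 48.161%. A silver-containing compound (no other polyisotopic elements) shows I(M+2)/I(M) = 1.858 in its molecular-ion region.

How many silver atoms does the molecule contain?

2

For n independent Ag atoms, I(M+2)/I(M) = n · (abundance Ag-109) / (abundance Ag-107) = n · 0.48161/0.51839.
n = 1.858 × 0.51839/0.48161 = 2.00 ≈ 2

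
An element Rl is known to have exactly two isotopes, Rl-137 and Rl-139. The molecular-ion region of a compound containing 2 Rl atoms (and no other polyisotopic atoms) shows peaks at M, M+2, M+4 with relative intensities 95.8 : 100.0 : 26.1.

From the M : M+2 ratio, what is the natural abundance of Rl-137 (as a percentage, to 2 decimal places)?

65.71%

If p is the fraction of Rl that is Rl-137, then I(M+2)/I(M) = [C(2,1)·p^1·(1−p)] / p^2 = 2·(1−p)/p = 100.0/95.8 = 1.0438
(1−p)/p = 1.0438/2 = 0.5219  ⇒  p = 1/(1 + 0.5219) = 0.6571
Rl-137: 65.71%, Rl-139: 34.29%.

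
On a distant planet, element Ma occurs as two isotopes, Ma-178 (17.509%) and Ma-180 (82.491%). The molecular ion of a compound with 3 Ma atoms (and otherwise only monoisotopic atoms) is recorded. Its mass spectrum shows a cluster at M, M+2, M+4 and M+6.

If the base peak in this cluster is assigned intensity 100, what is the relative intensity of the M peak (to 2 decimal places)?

0.96

Term probabilities: M 0.0054, M+2 0.0759, M+4 0.3574, M+6 0.5613. Base peak = M+6.
P(M+6) = C(3,3) × 0.17509^0 × 0.82491^3 = 1 × 1.0000 × 0.56133188 = 0.561332 (base)
P(M) = C(3,0) × 0.17509^3 × 0.82491^0 = 1 × 0.00536765 × 1.0000 = 0.005368
Relative intensity = 0.005368 / 0.561332 × 100 = 0.96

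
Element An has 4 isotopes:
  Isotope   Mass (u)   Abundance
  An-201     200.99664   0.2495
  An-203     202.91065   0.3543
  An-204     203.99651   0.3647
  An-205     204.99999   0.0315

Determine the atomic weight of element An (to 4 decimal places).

Average mass = Σ (abundance × isotope mass) = 0.2495 × 200.99664 + 0.3543 × 202.91065 + 0.3647 × 203.99651 + 0.0315 × 204.99999
= 50.148662 + 71.891243 + 74.397527 + 6.457500 = 202.894932 u

202.8949 u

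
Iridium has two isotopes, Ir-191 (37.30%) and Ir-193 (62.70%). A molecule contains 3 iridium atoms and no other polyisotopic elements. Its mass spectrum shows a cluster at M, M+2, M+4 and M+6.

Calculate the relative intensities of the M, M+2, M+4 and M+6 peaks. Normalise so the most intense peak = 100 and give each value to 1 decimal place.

The 3 Ir atoms are independent, so intensities follow the terms of (0.3730 + 0.6270)^3.
P(M) = 0.3730^3 = 0.051895
P(M+2) = 3 × 0.3730^2 × 0.6270^1 = 0.261702
P(M+4) = 3 × 0.3730^1 × 0.6270^2 = 0.439911
P(M+6) = 0.6270^3 = 0.246492
The M+4 peak is largest (0.439911); scaling to 100 gives 11.8 : 59.5 : 100.0 : 56.0.

11.8 : 59.5 : 100.0 : 56.0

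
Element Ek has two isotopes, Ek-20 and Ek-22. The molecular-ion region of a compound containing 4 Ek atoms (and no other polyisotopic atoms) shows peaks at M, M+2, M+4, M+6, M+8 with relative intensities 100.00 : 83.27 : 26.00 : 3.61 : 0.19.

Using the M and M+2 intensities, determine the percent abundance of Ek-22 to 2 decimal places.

Let p = fractional abundance of Ek-20. I(M+2)/I(M) = [C(4,1)·p^3·(1−p)] / p^4 = 4·(1−p)/p = 83.27/100.00 = 0.8327
(1−p)/p = 0.8327/4 = 0.2082  ⇒  p = 1/(1 + 0.2082) = 0.8277
Ek-20: 82.77%, Ek-22: 17.23%.

17.23%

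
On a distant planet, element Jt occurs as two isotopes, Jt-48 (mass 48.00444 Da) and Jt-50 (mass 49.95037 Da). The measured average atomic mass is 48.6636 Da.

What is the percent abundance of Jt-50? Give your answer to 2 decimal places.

Let x be the fractional abundance of Jt-48; then Jt-50 has abundance 1 − x.
48.00444·x + 49.95037·(1 − x) = 48.6636
(48.00444 − 49.95037)·x = 48.6636 − 49.95037
x = -1.28677 / -1.94593 = 0.66126 → 66.13% Jt-48, 33.87% Jt-50.

33.87%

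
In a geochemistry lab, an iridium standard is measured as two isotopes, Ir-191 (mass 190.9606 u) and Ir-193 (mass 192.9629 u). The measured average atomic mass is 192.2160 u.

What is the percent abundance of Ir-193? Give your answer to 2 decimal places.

62.70%

Let x be the fractional abundance of Ir-191; then Ir-193 has abundance 1 − x.
190.9606·x + 192.9629·(1 − x) = 192.2160
(190.9606 − 192.9629)·x = 192.2160 − 192.9629
x = -0.7469 / -2.0023 = 0.37302 → 37.30% Ir-191, 62.70% Ir-193.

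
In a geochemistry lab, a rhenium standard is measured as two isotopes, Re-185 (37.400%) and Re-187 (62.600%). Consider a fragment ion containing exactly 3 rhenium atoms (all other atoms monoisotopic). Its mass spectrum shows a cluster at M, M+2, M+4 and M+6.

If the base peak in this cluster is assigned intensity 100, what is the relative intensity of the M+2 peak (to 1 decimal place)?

59.7

(0.37400 + 0.62600)^3 gives M 0.0523, M+2 0.2627, M+4 0.4397, M+6 0.2453; the largest is M+4.
P(M+4) = C(3,2) × 0.37400^1 × 0.62600^2 = 3 × 0.3740 × 0.391876 = 0.439685 (base)
P(M+2) = C(3,1) × 0.37400^2 × 0.62600^1 = 3 × 0.139876 × 0.6260 = 0.262687
Relative intensity = 0.262687 / 0.439685 × 100 = 59.7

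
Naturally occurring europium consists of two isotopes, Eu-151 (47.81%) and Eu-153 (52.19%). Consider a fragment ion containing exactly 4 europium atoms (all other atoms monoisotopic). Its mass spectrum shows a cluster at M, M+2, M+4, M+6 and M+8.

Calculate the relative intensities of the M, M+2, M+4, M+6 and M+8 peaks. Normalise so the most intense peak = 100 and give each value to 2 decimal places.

Each Eu atom is independently Eu-151 (p = 0.4781) or Eu-153 (q = 0.5219); the cluster is the binomial expansion (p + q)^4.
P(M) = 0.4781^4 = 0.052249
P(M+2) = 4 × 0.4781^3 × 0.5219^1 = 0.228141
P(M+4) = 6 × 0.4781^2 × 0.5219^2 = 0.373563
P(M+6) = 4 × 0.4781^1 × 0.5219^3 = 0.271857
P(M+8) = 0.5219^4 = 0.074191
The M+4 peak is largest (0.373563); scaling to 100 gives 13.99 : 61.07 : 100.00 : 72.77 : 19.86.

13.99 : 61.07 : 100.00 : 72.77 : 19.86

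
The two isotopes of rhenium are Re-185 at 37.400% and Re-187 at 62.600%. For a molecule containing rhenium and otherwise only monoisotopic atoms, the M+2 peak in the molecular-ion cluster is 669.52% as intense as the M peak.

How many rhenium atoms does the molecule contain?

4

For n independent Re atoms, I(M+2)/I(M) = n · (abundance Re-187) / (abundance Re-185) = n · 0.62600/0.37400.
n = 6.6952 × 0.37400/0.62600 = 4.00 ≈ 4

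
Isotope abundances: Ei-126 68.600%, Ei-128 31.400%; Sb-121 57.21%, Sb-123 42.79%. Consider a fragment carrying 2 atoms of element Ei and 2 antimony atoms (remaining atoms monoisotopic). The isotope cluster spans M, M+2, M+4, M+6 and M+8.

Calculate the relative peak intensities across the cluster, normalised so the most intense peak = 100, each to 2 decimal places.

41.47 : 100.00 : 88.68 : 34.24 : 4.86

Element Ei pattern (n=2): 0.470596 : 0.430808 : 0.098596
Antimony pattern (n=2): 0.32729841 : 0.48960318 : 0.18309841
Convolve the two distributions (both contribute in 2-u steps):
  M: 0.470596×0.32729841 = 0.154025
  M+2: 0.470596×0.48960318 + 0.430808×0.32729841 = 0.371408
  M+4: 0.470596×0.18309841 + 0.430808×0.48960318 + 0.098596×0.32729841 = 0.329361
  M+6: 0.430808×0.18309841 + 0.098596×0.48960318 = 0.127153
  M+8: 0.098596×0.18309841 = 0.018053
Scale to base peak (0.371408) = 100: 41.47 : 100.00 : 88.68 : 34.24 : 4.86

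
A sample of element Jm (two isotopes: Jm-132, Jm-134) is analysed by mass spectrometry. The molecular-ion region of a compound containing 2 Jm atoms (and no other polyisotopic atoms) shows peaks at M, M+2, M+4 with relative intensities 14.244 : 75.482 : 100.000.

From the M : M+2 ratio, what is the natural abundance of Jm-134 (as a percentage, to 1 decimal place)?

72.6%

Write p for the Jm-132 fraction. I(M+2)/I(M) = [C(2,1)·p^1·(1−p)] / p^2 = 2·(1−p)/p = 75.482/14.244 = 5.2992
(1−p)/p = 5.2992/2 = 2.6496  ⇒  p = 1/(1 + 2.6496) = 0.2740
Jm-132: 27.4%, Jm-134: 72.6%.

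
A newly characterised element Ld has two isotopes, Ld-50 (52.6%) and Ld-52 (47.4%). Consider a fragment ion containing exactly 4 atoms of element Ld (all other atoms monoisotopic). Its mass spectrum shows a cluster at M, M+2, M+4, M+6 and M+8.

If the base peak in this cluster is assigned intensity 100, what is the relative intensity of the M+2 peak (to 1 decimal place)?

74.0

Term probabilities: M 0.0765, M+2 0.2759, M+4 0.3730, M+6 0.2241, M+8 0.0505. Base peak = M+4.
P(M+4) = C(4,2) × 0.526^2 × 0.474^2 = 6 × 0.276676 × 0.224676 = 0.372975 (base)
P(M+2) = C(4,1) × 0.526^3 × 0.474^1 = 4 × 0.14553158 × 0.4740 = 0.275928
Relative intensity = 0.275928 / 0.372975 × 100 = 74.0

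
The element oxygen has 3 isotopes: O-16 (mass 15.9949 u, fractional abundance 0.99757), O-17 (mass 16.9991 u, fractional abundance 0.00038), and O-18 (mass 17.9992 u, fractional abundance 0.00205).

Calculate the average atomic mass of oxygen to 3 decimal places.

15.999 u

Weight each isotope mass by its fractional abundance: 0.99757 × 15.9949 + 0.00038 × 16.9991 + 0.00205 × 17.9992
= 15.95603 + 0.00646 + 0.03690 = 15.99939 u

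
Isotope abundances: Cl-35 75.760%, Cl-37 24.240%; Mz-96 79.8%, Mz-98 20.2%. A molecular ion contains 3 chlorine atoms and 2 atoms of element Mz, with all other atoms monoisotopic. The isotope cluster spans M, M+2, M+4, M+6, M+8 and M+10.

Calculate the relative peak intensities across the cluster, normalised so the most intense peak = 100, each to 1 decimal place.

68.2 : 100.0 : 58.5 : 17.0 : 2.5 : 0.1

Chlorine pattern (n=3): 0.4348304 : 0.41738208 : 0.13354464 : 0.01424288
Element Mz pattern (n=2): 0.636804 : 0.322392 : 0.040804
Convolve the two distributions (both contribute in 2-u steps):
  M: 0.4348304×0.636804 = 0.276902
  M+2: 0.4348304×0.322392 + 0.41738208×0.636804 = 0.405976
  M+4: 0.4348304×0.040804 + 0.41738208×0.322392 + 0.13354464×0.636804 = 0.237345
  M+6: 0.41738208×0.040804 + 0.13354464×0.322392 + 0.01424288×0.636804 = 0.069155
  M+8: 0.13354464×0.040804 + 0.01424288×0.322392 = 0.010041
  M+10: 0.01424288×0.040804 = 0.000581
Scale to base peak (0.405976) = 100: 68.2 : 100.0 : 58.5 : 17.0 : 2.5 : 0.1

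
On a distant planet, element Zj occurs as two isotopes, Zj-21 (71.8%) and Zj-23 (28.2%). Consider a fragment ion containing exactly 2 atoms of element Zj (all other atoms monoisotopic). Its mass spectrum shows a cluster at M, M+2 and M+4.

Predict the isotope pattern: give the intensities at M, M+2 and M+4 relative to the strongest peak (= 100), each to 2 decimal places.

The 2 Zj atoms are independent, so intensities follow the terms of (0.718 + 0.282)^2.
P(M) = 0.718^2 = 0.515524
P(M+2) = 2 × 0.718^1 × 0.282^1 = 0.404952
P(M+4) = 0.282^2 = 0.079524
The M peak is largest (0.515524); scaling to 100 gives 100.00 : 78.55 : 15.43.

100.00 : 78.55 : 15.43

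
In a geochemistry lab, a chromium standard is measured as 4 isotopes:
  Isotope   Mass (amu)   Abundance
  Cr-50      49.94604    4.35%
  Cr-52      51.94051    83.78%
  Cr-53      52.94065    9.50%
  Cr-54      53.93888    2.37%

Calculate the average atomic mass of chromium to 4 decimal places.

51.9961 amu

The abundance-weighted mean is 0.0435 × 49.94604 + 0.8378 × 51.94051 + 0.0950 × 52.94065 + 0.0237 × 53.93888
= 2.172653 + 43.515759 + 5.029362 + 1.278351 = 51.996125 amu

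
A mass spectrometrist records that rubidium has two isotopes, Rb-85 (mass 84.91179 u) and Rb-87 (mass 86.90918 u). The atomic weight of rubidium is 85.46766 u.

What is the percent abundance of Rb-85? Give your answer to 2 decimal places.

With x = fraction of Rb-85 (so Rb-87 is 1 − x):
84.91179·x + 86.90918·(1 − x) = 85.46766
(84.91179 − 86.90918)·x = 85.46766 − 86.90918
x = -1.44152 / -1.99739 = 0.72170 → 72.17% Rb-85, 27.83% Rb-87.

72.17%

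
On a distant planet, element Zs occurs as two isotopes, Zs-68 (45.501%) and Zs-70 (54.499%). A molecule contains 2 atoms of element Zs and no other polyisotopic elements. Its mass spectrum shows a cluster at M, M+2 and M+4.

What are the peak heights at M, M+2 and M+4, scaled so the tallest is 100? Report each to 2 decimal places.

41.74 : 100.00 : 59.89

The 2 Zs atoms are independent, so intensities follow the terms of (0.45501 + 0.54499)^2.
P(M) = 0.45501^2 = 0.207034
P(M+2) = 2 × 0.45501^1 × 0.54499^1 = 0.495952
P(M+4) = 0.54499^2 = 0.297014
The M+2 peak is largest (0.495952); scaling to 100 gives 41.74 : 100.00 : 59.89.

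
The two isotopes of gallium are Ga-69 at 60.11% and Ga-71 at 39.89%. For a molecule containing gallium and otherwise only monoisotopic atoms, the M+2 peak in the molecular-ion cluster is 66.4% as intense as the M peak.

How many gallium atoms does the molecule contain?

1

For n independent Ga atoms, I(M+2)/I(M) = n · (abundance Ga-71) / (abundance Ga-69) = n · 0.3989/0.6011.
n = 0.664 × 0.6011/0.3989 = 1.00 ≈ 1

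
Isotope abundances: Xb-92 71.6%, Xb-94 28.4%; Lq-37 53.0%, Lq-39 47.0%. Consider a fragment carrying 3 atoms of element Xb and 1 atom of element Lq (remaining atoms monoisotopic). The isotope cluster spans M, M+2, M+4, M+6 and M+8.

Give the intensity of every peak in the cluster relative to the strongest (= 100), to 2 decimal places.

Element Xb pattern (n=3): 0.3670617 : 0.43678291 : 0.17324909 : 0.0229063
Element Lq pattern (n=1): 0.5300 : 0.4700
Convolve the two distributions (both contribute in 2-u steps):
  M: 0.3670617×0.5300 = 0.194543
  M+2: 0.3670617×0.4700 + 0.43678291×0.5300 = 0.404014
  M+4: 0.43678291×0.4700 + 0.17324909×0.5300 = 0.297110
  M+6: 0.17324909×0.4700 + 0.0229063×0.5300 = 0.093567
  M+8: 0.0229063×0.4700 = 0.010766
Scale to base peak (0.404014) = 100: 48.15 : 100.00 : 73.54 : 23.16 : 2.66

48.15 : 100.00 : 73.54 : 23.16 : 2.66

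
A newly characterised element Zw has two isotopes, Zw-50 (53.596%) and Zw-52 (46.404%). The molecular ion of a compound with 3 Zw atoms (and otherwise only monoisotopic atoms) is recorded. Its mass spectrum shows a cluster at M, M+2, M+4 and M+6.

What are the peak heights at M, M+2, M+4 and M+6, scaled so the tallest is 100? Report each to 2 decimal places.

Expanding (0.53596 + 0.46404)^3:
P(M) = 0.53596^3 = 0.153956
P(M+2) = 3 × 0.53596^2 × 0.46404^1 = 0.399891
P(M+4) = 3 × 0.53596^1 × 0.46404^2 = 0.346230
P(M+6) = 0.46404^3 = 0.099923
The M+2 peak is largest (0.399891); scaling to 100 gives 38.50 : 100.00 : 86.58 : 24.99.

38.50 : 100.00 : 86.58 : 24.99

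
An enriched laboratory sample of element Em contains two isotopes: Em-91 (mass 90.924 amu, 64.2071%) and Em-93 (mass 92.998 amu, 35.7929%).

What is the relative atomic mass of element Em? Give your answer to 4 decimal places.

91.6663 amu

The abundance-weighted mean is 0.642071 × 90.924 + 0.357929 × 92.998
= 58.37966 + 33.28668 = 91.66634 amu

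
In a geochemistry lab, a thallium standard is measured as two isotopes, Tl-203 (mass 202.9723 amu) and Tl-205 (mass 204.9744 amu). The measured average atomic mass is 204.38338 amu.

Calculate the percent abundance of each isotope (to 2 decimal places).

Writing the weighted mean with unknown fraction x of Tl-203:
202.9723·x + 204.9744·(1 − x) = 204.38338
(202.9723 − 204.9744)·x = 204.38338 − 204.9744
x = -0.59102 / -2.0021 = 0.29520 → 29.52% Tl-203, 70.48% Tl-205.

Tl-203: 29.52%, Tl-205: 70.48%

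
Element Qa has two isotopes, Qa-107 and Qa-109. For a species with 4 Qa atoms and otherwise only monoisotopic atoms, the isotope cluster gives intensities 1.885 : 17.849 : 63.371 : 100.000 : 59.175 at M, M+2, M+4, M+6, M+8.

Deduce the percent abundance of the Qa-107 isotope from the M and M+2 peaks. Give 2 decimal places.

If p is the fraction of Qa that is Qa-107, then I(M+2)/I(M) = [C(4,1)·p^3·(1−p)] / p^4 = 4·(1−p)/p = 17.849/1.885 = 9.4690
(1−p)/p = 9.4690/4 = 2.3672  ⇒  p = 1/(1 + 2.3672) = 0.2970
Qa-107: 29.70%, Qa-109: 70.30%.

29.70%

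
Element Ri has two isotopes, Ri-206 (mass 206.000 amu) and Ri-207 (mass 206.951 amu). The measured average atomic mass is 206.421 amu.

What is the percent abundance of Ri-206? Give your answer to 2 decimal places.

Let x be the fractional abundance of Ri-206; then Ri-207 has abundance 1 − x.
206.000·x + 206.951·(1 − x) = 206.421
(206.000 − 206.951)·x = 206.421 − 206.951
x = -0.530 / -0.951 = 0.55731 → 55.73% Ri-206, 44.27% Ri-207.

55.73%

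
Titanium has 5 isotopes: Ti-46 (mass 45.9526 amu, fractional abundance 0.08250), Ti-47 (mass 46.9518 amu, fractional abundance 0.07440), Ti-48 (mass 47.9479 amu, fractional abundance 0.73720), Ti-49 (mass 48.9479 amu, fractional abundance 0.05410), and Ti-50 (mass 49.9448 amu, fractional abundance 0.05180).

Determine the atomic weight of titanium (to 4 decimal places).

The abundance-weighted mean is 0.08250 × 45.9526 + 0.07440 × 46.9518 + 0.73720 × 47.9479 + 0.05410 × 48.9479 + 0.05180 × 49.9448
= 3.79109 + 3.49321 + 35.34719 + 2.64808 + 2.58714 = 47.86671 amu

47.8667 amu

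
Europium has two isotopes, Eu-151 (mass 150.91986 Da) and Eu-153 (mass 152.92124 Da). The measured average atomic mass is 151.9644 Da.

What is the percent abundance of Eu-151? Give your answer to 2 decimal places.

47.81%

Let x be the fractional abundance of Eu-151; then Eu-153 has abundance 1 − x.
150.91986·x + 152.92124·(1 − x) = 151.9644
(150.91986 − 152.92124)·x = 151.9644 − 152.92124
x = -0.95684 / -2.00138 = 0.47809 → 47.81% Eu-151, 52.19% Eu-153.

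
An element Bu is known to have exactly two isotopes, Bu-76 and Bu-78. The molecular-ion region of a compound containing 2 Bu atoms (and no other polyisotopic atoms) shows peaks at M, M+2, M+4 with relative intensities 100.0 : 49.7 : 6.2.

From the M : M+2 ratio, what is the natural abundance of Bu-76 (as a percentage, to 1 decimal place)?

80.1%

Write p for the Bu-76 fraction. I(M+2)/I(M) = [C(2,1)·p^1·(1−p)] / p^2 = 2·(1−p)/p = 49.7/100.0 = 0.4970
(1−p)/p = 0.4970/2 = 0.2485  ⇒  p = 1/(1 + 0.2485) = 0.8010
Bu-76: 80.1%, Bu-78: 19.9%.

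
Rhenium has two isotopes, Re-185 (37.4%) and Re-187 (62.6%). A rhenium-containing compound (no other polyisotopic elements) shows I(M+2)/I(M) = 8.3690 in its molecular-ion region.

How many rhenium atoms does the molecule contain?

With n Re atoms, P(M+2)/P(M) = C(n,1)·p^(n−1)q / p^n = n·q/p = n · 0.626/0.374.
n = 8.3690 × 0.374/0.626 = 5.00 ≈ 5

5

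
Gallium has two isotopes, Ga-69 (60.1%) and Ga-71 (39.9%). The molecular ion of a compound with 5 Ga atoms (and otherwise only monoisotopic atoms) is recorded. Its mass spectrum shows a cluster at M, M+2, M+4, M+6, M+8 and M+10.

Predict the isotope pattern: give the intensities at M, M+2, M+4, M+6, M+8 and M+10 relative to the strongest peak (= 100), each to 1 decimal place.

Each Ga atom is independently Ga-69 (p = 0.601) or Ga-71 (q = 0.399); the cluster is the binomial expansion (p + q)^5.
P(M) = 0.601^5 = 0.078410
P(M+2) = 5 × 0.601^4 × 0.399^1 = 0.260280
P(M+4) = 10 × 0.601^3 × 0.399^2 = 0.345596
P(M+6) = 10 × 0.601^2 × 0.399^3 = 0.229439
P(M+8) = 5 × 0.601^1 × 0.399^4 = 0.076162
P(M+10) = 0.399^5 = 0.010113
The M+4 peak is largest (0.345596); scaling to 100 gives 22.7 : 75.3 : 100.0 : 66.4 : 22.0 : 2.9.

22.7 : 75.3 : 100.0 : 66.4 : 22.0 : 2.9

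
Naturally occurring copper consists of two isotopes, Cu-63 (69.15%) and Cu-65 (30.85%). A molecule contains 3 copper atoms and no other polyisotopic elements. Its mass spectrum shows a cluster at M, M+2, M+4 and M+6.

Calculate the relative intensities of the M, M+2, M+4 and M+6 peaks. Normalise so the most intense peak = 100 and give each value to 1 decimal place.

74.7 : 100.0 : 44.6 : 6.6

Each Cu atom is independently Cu-63 (p = 0.6915) or Cu-65 (q = 0.3085); the cluster is the binomial expansion (p + q)^3.
P(M) = 0.6915^3 = 0.330656
P(M+2) = 3 × 0.6915^2 × 0.3085^1 = 0.442548
P(M+4) = 3 × 0.6915^1 × 0.3085^2 = 0.197435
P(M+6) = 0.3085^3 = 0.029361
The M+2 peak is largest (0.442548); scaling to 100 gives 74.7 : 100.0 : 44.6 : 6.6.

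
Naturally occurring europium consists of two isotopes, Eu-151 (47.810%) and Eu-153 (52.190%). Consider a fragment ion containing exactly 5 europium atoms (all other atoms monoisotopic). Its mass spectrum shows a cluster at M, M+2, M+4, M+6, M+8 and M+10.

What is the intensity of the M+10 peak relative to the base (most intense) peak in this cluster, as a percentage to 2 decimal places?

11.92%

Binomial terms of (0.47810 + 0.52190)^5: M 0.0250, M+2 0.1363, M+4 0.2977, M+6 0.3249, M+8 0.1774, M+10 0.0387 → M+6 is the base peak.
P(M+6) = C(5,3) × 0.47810^2 × 0.52190^3 = 10 × 0.22857961 × 0.14215492 = 0.324937 (base)
P(M+10) = C(5,5) × 0.47810^0 × 0.52190^5 = 1 × 1.0000 × 0.0387201 = 0.038720
Relative intensity = 0.038720 / 0.324937 × 100 = 11.92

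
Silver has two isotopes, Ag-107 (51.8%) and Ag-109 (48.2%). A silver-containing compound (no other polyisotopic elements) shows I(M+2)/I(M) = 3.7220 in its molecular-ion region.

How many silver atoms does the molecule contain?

The M+2/M ratio from n Ag atoms is n · q/p = n · 0.482/0.518.
n = 3.7220 × 0.518/0.482 = 4.00 ≈ 4

4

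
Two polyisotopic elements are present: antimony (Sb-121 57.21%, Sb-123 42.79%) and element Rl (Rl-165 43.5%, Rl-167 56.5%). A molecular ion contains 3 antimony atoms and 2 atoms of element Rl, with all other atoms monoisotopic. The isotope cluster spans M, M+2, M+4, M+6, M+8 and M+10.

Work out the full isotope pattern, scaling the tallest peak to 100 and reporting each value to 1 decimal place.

Antimony pattern (n=3): 0.18724742 : 0.42015297 : 0.3142518 : 0.07834781
Element Rl pattern (n=2): 0.189225 : 0.49155 : 0.319225
Convolve the two distributions (both contribute in 2-u steps):
  M: 0.18724742×0.189225 = 0.035432
  M+2: 0.18724742×0.49155 + 0.42015297×0.189225 = 0.171545
  M+4: 0.18724742×0.319225 + 0.42015297×0.49155 + 0.3142518×0.189225 = 0.325765
  M+6: 0.42015297×0.319225 + 0.3142518×0.49155 + 0.07834781×0.189225 = 0.303419
  M+8: 0.3142518×0.319225 + 0.07834781×0.49155 = 0.138829
  M+10: 0.07834781×0.319225 = 0.025011
Scale to base peak (0.325765) = 100: 10.9 : 52.7 : 100.0 : 93.1 : 42.6 : 7.7

10.9 : 52.7 : 100.0 : 93.1 : 42.6 : 7.7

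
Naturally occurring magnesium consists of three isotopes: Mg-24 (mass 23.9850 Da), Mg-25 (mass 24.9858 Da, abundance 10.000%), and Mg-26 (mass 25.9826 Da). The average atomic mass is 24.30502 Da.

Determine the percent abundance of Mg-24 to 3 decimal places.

78.990%

The remaining 90.000% is split between Mg-24 (fraction x) and Mg-26 (fraction 0.90000 − x).
Substituting: 23.9850x + 25.9826(0.90000 − x) = 21.80644
(23.9850 − 25.9826)x = -1.5779  ⇒  x = 0.78990, y = 0.11010
Mg-24: 78.990%, Mg-26: 11.010%.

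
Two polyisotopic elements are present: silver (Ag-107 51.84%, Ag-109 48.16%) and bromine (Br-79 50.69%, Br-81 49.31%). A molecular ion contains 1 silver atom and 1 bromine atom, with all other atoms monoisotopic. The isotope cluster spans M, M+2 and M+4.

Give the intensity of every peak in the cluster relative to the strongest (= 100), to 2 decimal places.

52.58 : 100.00 : 47.52

Silver pattern (n=1): 0.5184 : 0.4816
Bromine pattern (n=1): 0.5069 : 0.4931
Convolve the two distributions (both contribute in 2-u steps):
  M: 0.5184×0.5069 = 0.262777
  M+2: 0.5184×0.4931 + 0.4816×0.5069 = 0.499746
  M+4: 0.4816×0.4931 = 0.237477
Scale to base peak (0.499746) = 100: 52.58 : 100.00 : 47.52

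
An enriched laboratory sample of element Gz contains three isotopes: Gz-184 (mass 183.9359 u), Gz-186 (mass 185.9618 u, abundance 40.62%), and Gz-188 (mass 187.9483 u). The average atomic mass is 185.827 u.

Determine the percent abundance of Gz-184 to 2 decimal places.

32.76%

Let x and y be the fractions of Gz-184 and Gz-188. Then x + y = 1 − 0.4062 = 0.5938 and 183.9359x + 187.9483y = 185.827 − 0.4062×185.9618 = 110.28931684.
Substituting: 183.9359x + 187.9483(0.5938 − x) = 110.28931684
(183.9359 − 187.9483)x = -1.3143837  ⇒  x = 0.32758, y = 0.26622
Gz-184: 32.76%, Gz-188: 26.62%.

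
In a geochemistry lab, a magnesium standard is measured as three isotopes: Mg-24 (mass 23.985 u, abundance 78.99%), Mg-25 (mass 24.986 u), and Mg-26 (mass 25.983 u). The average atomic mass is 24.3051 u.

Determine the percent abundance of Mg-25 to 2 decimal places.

10.00%

Let x and y be the fractions of Mg-25 and Mg-26. Then x + y = 1 − 0.7899 = 0.2101 and 24.986x + 25.983y = 24.3051 − 0.7899×23.985 = 5.3593485.
Substituting: 24.986x + 25.983(0.2101 − x) = 5.3593485
(24.986 − 25.983)x = -0.0996798  ⇒  x = 0.09998, y = 0.11012
Mg-25: 10.00%, Mg-26: 11.01%.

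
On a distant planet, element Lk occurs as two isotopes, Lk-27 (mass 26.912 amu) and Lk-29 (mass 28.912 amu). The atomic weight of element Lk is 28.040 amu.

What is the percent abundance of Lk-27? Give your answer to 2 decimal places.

43.60%

Writing the weighted mean with unknown fraction x of Lk-27:
26.912·x + 28.912·(1 − x) = 28.040
(26.912 − 28.912)·x = 28.040 − 28.912
x = -0.872 / -2.000 = 0.43600 → 43.60% Lk-27, 56.40% Lk-29.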